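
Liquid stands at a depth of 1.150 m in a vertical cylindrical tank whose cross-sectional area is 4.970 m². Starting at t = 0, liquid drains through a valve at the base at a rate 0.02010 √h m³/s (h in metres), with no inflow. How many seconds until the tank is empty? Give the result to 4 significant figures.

Volume balance on the tank: A dh/dt = −0.02010 √h.
∫ h^(−1/2) dh = −(0.02010/A) ∫ dt, giving 2√h = 2√h₀ − (0.02010/A) t.
Tank is empty when √h = 0: t_empty = 2A√h₀/0.02010.
t_empty = 2·4.970·√1.150/0.02010 = 9.94000·1.07238/0.02010 = 530.322 s.

530.3 s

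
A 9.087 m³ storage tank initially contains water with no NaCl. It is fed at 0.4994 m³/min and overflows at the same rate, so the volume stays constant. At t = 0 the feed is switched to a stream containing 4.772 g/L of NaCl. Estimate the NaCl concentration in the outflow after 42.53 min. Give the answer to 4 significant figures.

Transient balance on the dissolved component: V dC/dt = Q(C_in − C).
So dC/dt = (C_in − C)/τ with τ = V/Q = 9.087/0.4994 = 18.1958 min.
C approaches C_in exponentially: C(t) = C_in + (C₀ − C_in) e^(−t/τ).
C(42.53) = 4.772 + (0 − 4.772)·e^(−42.53/18.1958) = 4.772 + (-4.77200)·0.0965834 = 4.31110 g/L.

4.311 g/L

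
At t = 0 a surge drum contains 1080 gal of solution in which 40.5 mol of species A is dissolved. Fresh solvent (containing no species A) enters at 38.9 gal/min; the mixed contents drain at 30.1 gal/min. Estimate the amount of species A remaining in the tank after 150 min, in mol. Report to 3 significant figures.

Let m(t) be the amount of species A. Volume: V(t) = V₀ + (Q_in − Q_out) t = 1080 + 8.8000 t; V(150) = 2400.0 gal.
Species balance (pure solvent in): dm/dt = −Q_out · m/V(t).
dm/m = −Q_out dt/(V₀ + 8.8000 t); integrating gives ln(m/m₀) = −(Q_out/(Q_in−Q_out)) ln(V/V₀).
m = m₀ (V₀/V)^(Q_out/(Q_in−Q_out)) = 40.5 × (1080/2400.0)^(3.4205) = 2.6381 mol.

2.64 mol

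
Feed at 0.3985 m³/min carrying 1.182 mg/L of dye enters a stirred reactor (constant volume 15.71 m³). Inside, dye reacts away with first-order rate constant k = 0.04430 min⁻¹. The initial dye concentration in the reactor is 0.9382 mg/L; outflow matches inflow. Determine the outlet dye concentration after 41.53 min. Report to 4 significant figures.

Species balance: V dC/dt = Q C_in − Q C − k V C.
This is linear with rate a = Q/V + k = 0.0696660 min⁻¹.
C_ss = Q C_in/(Q + kV) = 0.430377 mg/L; C(t) = C_ss + (C₀ − C_ss) e^(−a t).
C(41.53) = 0.430377 + (0.507823)·e^(−0.0696660·41.53) = 0.430377 + (0.507823)·0.0553970 = 0.458509 mg/L.

0.4585 mg/L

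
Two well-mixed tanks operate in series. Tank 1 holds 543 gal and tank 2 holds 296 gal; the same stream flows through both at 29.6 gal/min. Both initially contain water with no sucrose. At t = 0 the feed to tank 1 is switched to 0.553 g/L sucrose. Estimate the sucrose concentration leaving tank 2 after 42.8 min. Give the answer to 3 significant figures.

Species balance on tank i: dCᵢ/dt = (Cᵢ₋₁ − Cᵢ)/τᵢ with τᵢ = Vᵢ/Q.
τ₁ = 543/29.6 = 18.345 min; τ₂ = 296/29.6 = 10.000 min.
Tank 1: C₁ = C_in(1 − e^(−t/τ₁)). Tank 2 (τ₁ ≠ τ₂): C₂ = C_in[1 − (τ₁ e^(−t/τ₁) − τ₂ e^(−t/τ₂))/(τ₁ − τ₂)].
At t = 42.8: e^(−t/τ₁) = 0.096993, e^(−t/τ₂) = 0.013843.
C₂ = 0.553·[1 − (18.345·0.096993 − 10.000·0.013843)/(8.3446)] = 0.553·0.80336 = 0.44426 g/L.

0.444 g/L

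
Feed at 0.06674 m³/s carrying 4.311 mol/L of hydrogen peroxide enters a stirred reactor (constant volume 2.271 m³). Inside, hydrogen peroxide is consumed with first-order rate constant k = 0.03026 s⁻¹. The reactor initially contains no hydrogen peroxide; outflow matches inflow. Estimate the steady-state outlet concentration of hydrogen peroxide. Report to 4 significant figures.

2.124 mol/L

Accumulation = in − out − consumed: V dC/dt = Q C_in − Q C − k V C.
At steady state: 0 = Q C_in − (Q + kV) C_ss, so C_ss = Q C_in/(Q + kV).
C_ss = 0.06674·4.311/(0.06674 + 0.03026·2.271) = 0.287716/0.135460 = 2.12399 mol/L.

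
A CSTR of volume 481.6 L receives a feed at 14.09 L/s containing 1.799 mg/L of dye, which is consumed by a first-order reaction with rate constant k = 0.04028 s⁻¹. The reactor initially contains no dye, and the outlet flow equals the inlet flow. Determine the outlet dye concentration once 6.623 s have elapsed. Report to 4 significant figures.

Accumulation = in − out − consumed: V dC/dt = Q C_in − Q C − k V C.
This is linear with rate a = Q/V + k = 0.0695366 s⁻¹.
C_ss = Q C_in/(Q + kV) = 0.756906 mg/L; C(t) = C_ss + (C₀ − C_ss) e^(−a t).
C(6.623) = 0.756906 + (-0.756906)·e^(−0.0695366·6.623) = 0.756906 + (-0.756906)·0.630942 = 0.279342 mg/L.

0.2793 mg/L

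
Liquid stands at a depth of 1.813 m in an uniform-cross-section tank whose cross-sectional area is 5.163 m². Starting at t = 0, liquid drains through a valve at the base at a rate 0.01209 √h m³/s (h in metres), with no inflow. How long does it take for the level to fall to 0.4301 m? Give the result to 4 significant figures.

589.9 s

A dh/dt = −Q_out = −0.01209 √h.
∫ h^(−1/2) dh = −(0.01209/A) ∫ dt, giving 2√h = 2√h₀ − (0.01209/A) t.
t = 2A(√h₀ − √h)/0.01209 = 2·5.163·(√1.813 − √0.4301)/0.01209
  = 10.3260 × (1.34648 − 0.655820) / 0.01209 = 589.886 s.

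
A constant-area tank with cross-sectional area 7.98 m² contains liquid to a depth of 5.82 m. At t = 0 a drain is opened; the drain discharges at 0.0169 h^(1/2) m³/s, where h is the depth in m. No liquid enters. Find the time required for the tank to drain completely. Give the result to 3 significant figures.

With no inflow, A dh/dt = −0.0169 √h.
∫ h^(−1/2) dh = −(0.0169/A) ∫ dt, giving 2√h = 2√h₀ − (0.0169/A) t.
Tank is empty when √h = 0: t_empty = 2A√h₀/0.0169.
t_empty = 2·7.98·√5.82/0.0169 = 15.960·2.4125/0.0169 = 2278.3 s.

2280 s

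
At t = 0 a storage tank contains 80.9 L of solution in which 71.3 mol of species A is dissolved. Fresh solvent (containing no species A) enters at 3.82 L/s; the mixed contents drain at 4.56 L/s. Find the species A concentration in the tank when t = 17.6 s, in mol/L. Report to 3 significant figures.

0.356 mol/L

Let m(t) be the amount of species A. Volume: V(t) = V₀ + (Q_in − Q_out) t = 80.9 − 0.74000 t; V(17.6) = 67.876 L.
No species A enters, so dm/dt = −Q_out · (m/V).
Separate: dm/m = −Q_out dt/V(t) ⇒ ln(m/m₀) = −(Q_out/(Q_in−Q_out)) ln(V/V₀).
m = m₀ (V₀/V)^(Q_out/(Q_in−Q_out)) = 71.3 × (80.9/67.876)^(-6.1622) = 24.173 mol.
C = m/V = 24.173/67.876 = 0.35614 mol/L.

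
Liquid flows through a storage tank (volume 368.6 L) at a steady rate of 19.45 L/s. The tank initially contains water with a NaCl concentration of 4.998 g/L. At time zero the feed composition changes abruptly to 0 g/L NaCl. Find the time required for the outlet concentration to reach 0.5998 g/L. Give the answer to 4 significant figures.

Unsteady species balance (constant V, well mixed): V dC/dt = Q(C_in − C), so τ = V/Q = 18.9512 s.
C(t) = C_in + (C₀ − C_in) e^(−t/τ). Set C = 0.5998 and solve for t:
e^(−t/τ) = (C − C_in)/(C₀ − C_in) = (0.5998 − 0)/(4.998 − 0) = 0.120008
t = −τ ln(…) = 18.9512 × 2.12020 = 40.1802 s.

40.18 s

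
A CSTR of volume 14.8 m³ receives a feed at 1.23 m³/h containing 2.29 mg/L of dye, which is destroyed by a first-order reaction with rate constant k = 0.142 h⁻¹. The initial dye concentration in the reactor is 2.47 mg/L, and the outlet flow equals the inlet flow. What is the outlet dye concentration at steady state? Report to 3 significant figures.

0.845 mg/L

Accumulation = in − out − consumed: V dC/dt = Q C_in − Q C − k V C.
At steady state: 0 = Q C_in − (Q + kV) C_ss, so C_ss = Q C_in/(Q + kV).
C_ss = 1.23·2.29/(1.23 + 0.142·14.8) = 2.8167/3.3316 = 0.84545 mg/L.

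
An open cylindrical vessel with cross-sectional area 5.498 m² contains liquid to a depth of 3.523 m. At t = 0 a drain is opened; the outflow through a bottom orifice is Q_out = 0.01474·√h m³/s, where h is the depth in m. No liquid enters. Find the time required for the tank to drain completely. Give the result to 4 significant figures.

1400 s

With no inflow, A dh/dt = −0.01474 √h.
This is separable: 2 d(√h)/dt = −0.01474/A, so √h = √h₀ − (0.01474/(2A)) t.
Set h = 0: 2√h₀ = (0.01474/A) t_empty ⇒ t_empty = 2A√h₀/0.01474.
t_empty = 2·5.498·√3.523/0.01474 = 10.9960·1.87697/0.01474 = 1400.21 s.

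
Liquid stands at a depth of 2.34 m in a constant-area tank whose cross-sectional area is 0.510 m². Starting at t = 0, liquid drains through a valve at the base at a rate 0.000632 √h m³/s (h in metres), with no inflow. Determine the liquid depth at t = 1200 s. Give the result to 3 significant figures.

0.618 m

A dh/dt = −Q_out = −0.000632 √h.
This is separable: 2 d(√h)/dt = −0.000632/A, so √h = √h₀ − (0.000632/(2A)) t.
√h = √2.34 − 0.000632·1200/(2·0.510) = 1.5297 − 0.74353 = 0.78618.
h = 0.78618² = 0.61807 m.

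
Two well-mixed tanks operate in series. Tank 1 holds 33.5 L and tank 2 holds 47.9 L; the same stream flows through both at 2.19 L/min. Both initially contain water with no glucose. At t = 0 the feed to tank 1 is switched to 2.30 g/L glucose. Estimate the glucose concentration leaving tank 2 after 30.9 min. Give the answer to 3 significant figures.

Each tank obeys Vᵢ dCᵢ/dt = Q(Cᵢ₋₁ − Cᵢ), so τᵢ = Vᵢ/Q.
τ₁ = 33.5/2.19 = 15.297 min; τ₂ = 47.9/2.19 = 21.872 min.
Tank 1: C₁ = C_in(1 − e^(−t/τ₁)). Tank 2 (τ₁ ≠ τ₂): C₂ = C_in[1 − (τ₁ e^(−t/τ₁) − τ₂ e^(−t/τ₂))/(τ₁ − τ₂)].
At t = 30.9: e^(−t/τ₁) = 0.13265, e^(−t/τ₂) = 0.24347.
C₂ = 2.30·[1 − (15.297·0.13265 − 21.872·0.24347)/(-6.5753)] = 2.30·0.49872 = 1.1471 g/L.

1.15 g/L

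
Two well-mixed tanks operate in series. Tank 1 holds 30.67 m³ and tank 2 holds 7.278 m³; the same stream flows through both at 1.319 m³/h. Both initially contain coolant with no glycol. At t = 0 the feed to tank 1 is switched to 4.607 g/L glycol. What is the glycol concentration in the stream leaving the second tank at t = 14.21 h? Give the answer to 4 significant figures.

1.438 g/L

Species balance on tank i: dCᵢ/dt = (Cᵢ₋₁ − Cᵢ)/τᵢ with τᵢ = Vᵢ/Q.
τ₁ = 30.67/1.319 = 23.2525 h; τ₂ = 7.278/1.319 = 5.51782 h.
Tank 1: C₁ = C_in(1 − e^(−t/τ₁)). Tank 2 (τ₁ ≠ τ₂): C₂ = C_in[1 − (τ₁ e^(−t/τ₁) − τ₂ e^(−t/τ₂))/(τ₁ − τ₂)].
At t = 14.21: e^(−t/τ₁) = 0.542744, e^(−t/τ₂) = 0.0761314.
C₂ = 4.607·[1 − (23.2525·0.542744 − 5.51782·0.0761314)/(17.7346)] = 4.607·0.312078 = 1.43774 g/L.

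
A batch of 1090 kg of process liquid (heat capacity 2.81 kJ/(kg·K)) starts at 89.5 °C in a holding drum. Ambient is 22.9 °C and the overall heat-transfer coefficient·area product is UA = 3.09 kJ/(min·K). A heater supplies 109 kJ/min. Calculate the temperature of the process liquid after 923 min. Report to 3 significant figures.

70.5 °C

Lumped-capacitance energy balance: M c_p dT/dt = UA(T_amb − T) + Q̇.
dT/dt = (T_ss − T)/τ with T_ss = T_amb + Q̇/UA = 22.9 + 109/3.09 = 58.175 °C, τ = M c_p/UA = 1090·2.81/3.09 = 991.23 min.
This is linear first-order; T(t) = T_ss + (T₀ − T_ss) e^(−t/τ).
T(923) = 58.175 + (31.325)·0.39409 = 70.520 °C.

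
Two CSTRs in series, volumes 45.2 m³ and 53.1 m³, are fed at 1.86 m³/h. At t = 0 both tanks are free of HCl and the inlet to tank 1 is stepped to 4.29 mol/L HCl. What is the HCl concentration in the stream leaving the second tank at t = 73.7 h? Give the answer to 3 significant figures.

3.29 mol/L

Each tank obeys Vᵢ dCᵢ/dt = Q(Cᵢ₋₁ − Cᵢ), so τᵢ = Vᵢ/Q.
τ₁ = 45.2/1.86 = 24.301 h; τ₂ = 53.1/1.86 = 28.548 h.
Solving the cascade with C₁(0)=C₂(0)=0 gives C₂(t) = C_in[1 − (τ₁ e^(−t/τ₁) − τ₂ e^(−t/τ₂))/(τ₁ − τ₂)].
At t = 73.7: e^(−t/τ₁) = 0.048181, e^(−t/τ₂) = 0.075654.
C₂ = 4.29·[1 − (24.301·0.048181 − 28.548·0.075654)/(-4.2473)] = 4.29·0.76716 = 3.2911 mol/L.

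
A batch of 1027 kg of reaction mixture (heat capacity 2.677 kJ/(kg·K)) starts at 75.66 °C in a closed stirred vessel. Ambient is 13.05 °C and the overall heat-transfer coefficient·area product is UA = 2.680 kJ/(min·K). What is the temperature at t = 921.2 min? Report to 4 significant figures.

M c_p dT/dt = −UA(T − T_amb).
dT/dt = (T_ss − T)/τ with T_ss = T_amb = 13.0500 °C, τ = M c_p/UA = 1027·2.677/2.680 = 1025.85 min.
This is linear first-order; T(t) = T_ss + (T₀ − T_ss) e^(−t/τ).
T(921.2) = 13.0500 + (62.6100)·0.407389 = 38.5566 °C.

38.56 °C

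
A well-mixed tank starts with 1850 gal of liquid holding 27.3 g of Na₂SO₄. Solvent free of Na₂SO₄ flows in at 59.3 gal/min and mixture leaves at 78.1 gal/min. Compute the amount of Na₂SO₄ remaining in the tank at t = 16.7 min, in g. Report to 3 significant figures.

Total volume: dV/dt = Q_in − Q_out = -18.800 gal/min, so V(t) = 1850 − 18.800 t and V(16.7) = 1536.0 gal.
Solute balance: dm/dt = 0 − Q_out C = −Q_out m/V(t).
dm/m = −Q_out dt/(V₀ − 18.800 t); integrating gives ln(m/m₀) = −(Q_out/(Q_in−Q_out)) ln(V/V₀).
m = m₀ (V₀/V)^(Q_out/(Q_in−Q_out)) = 27.3 × (1850/1536.0)^(-4.1543) = 12.607 g.

12.6 g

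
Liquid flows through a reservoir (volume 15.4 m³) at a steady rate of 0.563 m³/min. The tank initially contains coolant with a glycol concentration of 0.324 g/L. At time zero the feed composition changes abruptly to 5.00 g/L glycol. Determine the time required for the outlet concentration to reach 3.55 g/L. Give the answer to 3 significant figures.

32.0 min

Species balance on the tank: V dC/dt = Q(C_in − C), so τ = V/Q = 27.353 min.
C(t) = C_in + (C₀ − C_in) e^(−t/τ). Set C = 3.55 and solve for t:
e^(−t/τ) = (C − C_in)/(C₀ − C_in) = (3.55 − 5.00)/(0.324 − 5.00) = 0.31009
t = −τ ln(…) = 27.353 × 1.1709 = 32.028 min.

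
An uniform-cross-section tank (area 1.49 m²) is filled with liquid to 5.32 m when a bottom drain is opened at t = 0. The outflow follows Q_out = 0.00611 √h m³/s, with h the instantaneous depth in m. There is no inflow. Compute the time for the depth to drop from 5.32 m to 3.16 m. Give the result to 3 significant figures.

258 s

With no inflow, A dh/dt = −0.00611 √h.
∫ h^(−1/2) dh = −(0.00611/A) ∫ dt, giving 2√h = 2√h₀ − (0.00611/A) t.
t = 2A(√h₀ − √h)/0.00611 = 2·1.49·(√5.32 − √3.16)/0.00611
  = 2.9800 × (2.3065 − 1.7776) / 0.00611 = 257.94 s.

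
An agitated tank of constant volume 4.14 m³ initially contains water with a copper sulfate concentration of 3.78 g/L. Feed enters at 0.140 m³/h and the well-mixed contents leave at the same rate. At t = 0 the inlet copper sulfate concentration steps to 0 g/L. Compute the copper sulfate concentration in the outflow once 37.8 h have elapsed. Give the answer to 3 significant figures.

1.05 g/L

Accumulation = in − out for the solute gives V dC/dt = Q(C_in − C).
So dC/dt = (C_in − C)/τ with τ = V/Q = 4.14/0.140 = 29.571 h.
C approaches C_in exponentially: C(t) = C_in + (C₀ − C_in) e^(−t/τ).
C(37.8) = 0 + (3.78 − 0)·e^(−37.8/29.571) = 0 + (3.7800)·0.27852 = 1.0528 g/L.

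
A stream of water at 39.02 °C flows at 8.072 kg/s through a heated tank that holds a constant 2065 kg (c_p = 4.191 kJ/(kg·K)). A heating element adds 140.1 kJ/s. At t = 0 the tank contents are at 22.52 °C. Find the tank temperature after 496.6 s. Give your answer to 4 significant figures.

40.20 °C

M c_p dT/dt = ṁ c_p (T_in − T) + Q̇.
Rearrange: dT/dt = (T_ss − T)/τ with τ = M/ṁ = 255.823 s and T_ss = T_in + Q̇/(ṁ c_p) = 43.1613 °C.
T approaches T_ss exponentially: T(t) = T_ss + (T₀ − T_ss) e^(−t/τ).
T(496.6) = 43.1613 + (-20.6413)·e^(−496.6/255.823) = 43.1613 + (-20.6413)·0.143533 = 40.1986 °C.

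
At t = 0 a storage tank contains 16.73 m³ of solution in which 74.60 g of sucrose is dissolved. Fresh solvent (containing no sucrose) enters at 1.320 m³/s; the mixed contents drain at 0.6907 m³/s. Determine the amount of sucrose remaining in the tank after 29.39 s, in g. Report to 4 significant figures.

32.95 g

Total volume: dV/dt = Q_in − Q_out = 0.629300 m³/s, so V(t) = 16.73 + 0.629300 t and V(29.39) = 35.2251 m³.
No sucrose enters, so dm/dt = −Q_out · (m/V).
dm/m = −Q_out dt/(V₀ + 0.629300 t); integrating gives ln(m/m₀) = −(Q_out/(Q_in−Q_out)) ln(V/V₀).
m = m₀ (V₀/V)^(Q_out/(Q_in−Q_out)) = 74.60 × (16.73/35.2251)^(1.09757) = 32.9483 g.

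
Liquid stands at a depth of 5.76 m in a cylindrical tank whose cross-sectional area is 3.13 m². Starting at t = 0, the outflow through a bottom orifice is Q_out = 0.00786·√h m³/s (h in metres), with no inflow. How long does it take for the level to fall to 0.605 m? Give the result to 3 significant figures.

1290 s

Accumulation of liquid (constant cross-section A): A dh/dt = −0.00786 √h.
This is separable: 2 d(√h)/dt = −0.00786/A, so √h = √h₀ − (0.00786/(2A)) t.
t = 2A(√h₀ − √h)/0.00786 = 2·3.13·(√5.76 − √0.605)/0.00786
  = 6.2600 × (2.4000 − 0.77782) / 0.00786 = 1292.0 s.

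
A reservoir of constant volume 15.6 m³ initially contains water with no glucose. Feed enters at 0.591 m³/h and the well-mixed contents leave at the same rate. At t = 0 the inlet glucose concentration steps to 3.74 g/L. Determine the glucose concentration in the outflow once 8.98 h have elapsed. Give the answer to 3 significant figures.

1.08 g/L

Mass balance on the solute (V constant): V dC/dt = Q(C_in − C).
Time constant τ = V/Q = 15.6/0.591 = 26.396 h.
Integrating: C(t) = C_in + (C₀ − C_in) e^(−t/τ).
C(8.98) = 3.74 + (0 − 3.74)·e^(−8.98/26.396) = 3.74 + (-3.7400)·0.71163 = 1.0785 g/L.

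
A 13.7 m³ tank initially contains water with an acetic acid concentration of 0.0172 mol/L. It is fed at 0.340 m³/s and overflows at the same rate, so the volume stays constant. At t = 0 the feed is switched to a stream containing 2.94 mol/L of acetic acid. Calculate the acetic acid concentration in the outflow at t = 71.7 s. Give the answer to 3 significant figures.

Mass balance on the solute (V constant): V dC/dt = Q(C_in − C).
So dC/dt = (C_in − C)/τ with τ = V/Q = 13.7/0.340 = 40.294 s.
Solution: C(t) = C_in + (C₀ − C_in) e^(−t/τ).
C(71.7) = 2.94 + (0.0172 − 2.94)·e^(−71.7/40.294) = 2.94 + (-2.9228)·0.16874 = 2.4468 mol/L.

2.45 mol/L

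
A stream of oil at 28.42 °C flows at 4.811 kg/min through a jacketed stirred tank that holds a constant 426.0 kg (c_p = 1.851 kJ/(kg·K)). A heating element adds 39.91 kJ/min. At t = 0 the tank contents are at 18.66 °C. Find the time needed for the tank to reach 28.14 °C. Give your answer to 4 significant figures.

M c_p dT/dt = ṁ c_p (T_in − T) + Q̇.
τ = M/ṁ = 88.5471 min; T_ss = T_in + Q̇/(ṁ c_p) = 32.9017 °C.
T(t) = T_ss + (T₀ − T_ss) e^(−t/τ). Set T = 28.14:
e^(−t/τ) = (28.14 − 32.9017)/(18.66 − 32.9017) = 0.334348
t = −88.5471 · ln(0.334348) = 97.0098 min.

97.01 min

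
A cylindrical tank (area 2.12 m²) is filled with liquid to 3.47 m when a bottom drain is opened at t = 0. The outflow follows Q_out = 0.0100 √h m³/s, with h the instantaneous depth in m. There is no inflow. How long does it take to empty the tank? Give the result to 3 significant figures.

Mass balance (ρ constant): A dh/dt = −0.0100 √h.
∫ h^(−1/2) dh = −(0.0100/A) ∫ dt, giving 2√h = 2√h₀ − (0.0100/A) t.
Tank is empty when √h = 0: t_empty = 2A√h₀/0.0100.
t_empty = 2·2.12·√3.47/0.0100 = 4.2400·1.8628/0.0100 = 789.82 s.

790 s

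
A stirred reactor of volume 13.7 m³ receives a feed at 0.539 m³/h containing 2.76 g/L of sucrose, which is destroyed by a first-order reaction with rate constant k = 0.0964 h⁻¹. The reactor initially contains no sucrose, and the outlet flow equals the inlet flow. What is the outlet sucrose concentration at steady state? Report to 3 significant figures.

0.800 g/L

Accumulation = in − out − consumed: V dC/dt = Q C_in − Q C − k V C.
At steady state: 0 = Q C_in − (Q + kV) C_ss, so C_ss = Q C_in/(Q + kV).
C_ss = 0.539·2.76/(0.539 + 0.0964·13.7) = 1.4876/1.8597 = 0.79994 g/L.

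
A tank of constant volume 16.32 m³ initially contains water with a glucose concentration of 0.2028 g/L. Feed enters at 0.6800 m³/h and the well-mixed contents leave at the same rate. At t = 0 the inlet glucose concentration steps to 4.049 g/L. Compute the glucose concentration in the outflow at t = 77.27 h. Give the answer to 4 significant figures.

3.895 g/L

Mass balance on the solute (V constant): V dC/dt = Q(C_in − C).
So dC/dt = (C_in − C)/τ with τ = V/Q = 16.32/0.6800 = 24.0000 h.
Integrating: C(t) = C_in + (C₀ − C_in) e^(−t/τ).
C(77.27) = 4.049 + (0.2028 − 4.049)·e^(−77.27/24.0000) = 4.049 + (-3.84620)·0.0399717 = 3.89526 g/L.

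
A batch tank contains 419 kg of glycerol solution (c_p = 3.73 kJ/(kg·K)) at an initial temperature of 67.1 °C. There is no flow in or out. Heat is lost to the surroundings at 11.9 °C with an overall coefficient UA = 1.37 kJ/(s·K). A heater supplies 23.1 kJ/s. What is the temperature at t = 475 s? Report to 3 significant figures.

54.0 °C

M c_p dT/dt = −UA(T − T_amb) + Q̇.
dT/dt = (T_ss − T)/τ with T_ss = T_amb + Q̇/UA = 11.9 + 23.1/1.37 = 28.761 °C, τ = M c_p/UA = 419·3.73/1.37 = 1140.8 s.
Solution: T(t) = T_ss + (T₀ − T_ss) e^(−t/τ).
T(475) = 28.761 + (38.339)·0.65943 = 54.043 °C.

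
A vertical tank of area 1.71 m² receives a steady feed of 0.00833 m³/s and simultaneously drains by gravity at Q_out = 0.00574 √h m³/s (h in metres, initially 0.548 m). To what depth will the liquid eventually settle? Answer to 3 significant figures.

2.11 m

Level balance: A dh/dt = 0.00833 − 0.00574 √h. Setting dh/dt = 0:
Q_in = 0.00574 √h_ss ⇒ √h_ss = 0.00833/0.00574 = 1.4512.
h_ss = 1.4512² = 2.1060 m. (Since h₀ = 0.548 m < h_ss, the level will rise toward this value.)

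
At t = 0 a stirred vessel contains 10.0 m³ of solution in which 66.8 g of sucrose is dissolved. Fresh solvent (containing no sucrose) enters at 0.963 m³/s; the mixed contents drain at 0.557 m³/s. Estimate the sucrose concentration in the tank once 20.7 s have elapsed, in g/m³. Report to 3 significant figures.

1.57 g/m³

Let m(t) be the amount of sucrose. Volume: V(t) = V₀ + (Q_in − Q_out) t = 10.0 + 0.40600 t; V(20.7) = 18.404 m³.
Species balance (pure solvent in): dm/dt = −Q_out · m/V(t).
dm/m = −Q_out dt/(V₀ + 0.40600 t); integrating gives ln(m/m₀) = −(Q_out/(Q_in−Q_out)) ln(V/V₀).
m = m₀ (V₀/V)^(Q_out/(Q_in−Q_out)) = 66.8 × (10.0/18.404)^(1.3719) = 28.929 g.
C = m/V = 28.929/18.404 = 1.5719 g/m³.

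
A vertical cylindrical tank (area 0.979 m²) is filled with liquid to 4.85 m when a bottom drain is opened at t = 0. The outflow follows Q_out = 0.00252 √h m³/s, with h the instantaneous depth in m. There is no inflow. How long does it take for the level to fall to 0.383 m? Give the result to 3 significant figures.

With no inflow, A dh/dt = −0.00252 √h.
This is separable: 2 d(√h)/dt = −0.00252/A, so √h = √h₀ − (0.00252/(2A)) t.
t = 2A(√h₀ − √h)/0.00252 = 2·0.979·(√4.85 − √0.383)/0.00252
  = 1.9580 × (2.2023 − 0.61887) / 0.00252 = 1230.3 s.

1230 s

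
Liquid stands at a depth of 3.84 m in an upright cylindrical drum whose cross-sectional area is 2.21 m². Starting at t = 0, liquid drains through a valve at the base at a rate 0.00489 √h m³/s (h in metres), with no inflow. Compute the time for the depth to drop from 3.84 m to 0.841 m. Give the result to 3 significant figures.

A dh/dt = −Q_out = −0.00489 √h.
This is separable: 2 d(√h)/dt = −0.00489/A, so √h = √h₀ − (0.00489/(2A)) t.
t = 2A(√h₀ − √h)/0.00489 = 2·2.21·(√3.84 − √0.841)/0.00489
  = 4.4200 × (1.9596 − 0.91706) / 0.00489 = 942.33 s.

942 s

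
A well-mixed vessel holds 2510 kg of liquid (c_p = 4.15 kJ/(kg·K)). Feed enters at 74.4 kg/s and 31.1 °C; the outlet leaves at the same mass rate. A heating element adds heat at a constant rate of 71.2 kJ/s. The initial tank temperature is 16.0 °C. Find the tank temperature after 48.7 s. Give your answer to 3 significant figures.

27.7 °C

First-law balance (no shaft work): M c_p dT/dt = ṁ c_p (T_in − T) + 71.2.
Rearrange: dT/dt = (T_ss − T)/τ with τ = M/ṁ = 33.737 s and T_ss = T_in + Q̇/(ṁ c_p) = 31.331 °C.
Integrating: T(t) = T_ss + (T₀ − T_ss) e^(−t/τ).
T(48.7) = 31.331 + (-15.331)·e^(−48.7/33.737) = 31.331 + (-15.331)·0.23609 = 27.711 °C.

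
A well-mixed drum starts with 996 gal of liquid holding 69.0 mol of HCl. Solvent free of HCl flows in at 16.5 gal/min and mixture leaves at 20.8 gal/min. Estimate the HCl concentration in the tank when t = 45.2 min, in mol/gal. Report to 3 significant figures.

Total volume: dV/dt = Q_in − Q_out = -4.3000 gal/min, so V(t) = 996 − 4.3000 t and V(45.2) = 801.64 gal.
Species balance (pure solvent in): dm/dt = −Q_out · m/V(t).
dm/m = −Q_out dt/(V₀ − 4.3000 t); integrating gives ln(m/m₀) = −(Q_out/(Q_in−Q_out)) ln(V/V₀).
m = m₀ (V₀/V)^(Q_out/(Q_in−Q_out)) = 69.0 × (996/801.64)^(-4.8372) = 24.143 mol.
C = m/V = 24.143/801.64 = 0.030117 mol/gal.

0.0301 mol/gal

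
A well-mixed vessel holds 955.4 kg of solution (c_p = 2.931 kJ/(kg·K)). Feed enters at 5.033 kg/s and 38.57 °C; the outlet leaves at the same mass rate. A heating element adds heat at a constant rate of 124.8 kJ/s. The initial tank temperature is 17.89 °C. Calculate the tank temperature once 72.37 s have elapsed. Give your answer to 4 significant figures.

Unsteady energy balance on the tank contents: M c_p dT/dt = ṁ c_p (T_in − T) + 124.8.
τ = M/ṁ = 189.827 s; T_ss = T_in + Q̇/(ṁ c_p) = 38.57 + 124.8/(5.033·2.931) = 47.0300 °C.
Integrating: T(t) = T_ss + (T₀ − T_ss) e^(−t/τ).
T(72.37) = 47.0300 + (-29.1400)·e^(−72.37/189.827) = 47.0300 + (-29.1400)·0.683013 = 27.1270 °C.

27.13 °C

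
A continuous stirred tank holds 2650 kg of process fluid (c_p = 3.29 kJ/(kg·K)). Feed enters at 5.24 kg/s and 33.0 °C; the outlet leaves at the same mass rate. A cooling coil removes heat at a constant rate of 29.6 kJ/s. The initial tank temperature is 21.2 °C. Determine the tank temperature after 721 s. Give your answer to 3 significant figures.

28.9 °C

M c_p dT/dt = ṁ c_p (T_in − T) − Q̇.
τ = M/ṁ = 505.73 s; T_ss = T_in − Q̇/(ṁ c_p) = 33.0 − 29.6/(5.24·3.29) = 31.283 °C.
Integrating: T(t) = T_ss + (T₀ − T_ss) e^(−t/τ).
T(721) = 31.283 + (-10.083)·e^(−721/505.73) = 31.283 + (-10.083)·0.24035 = 28.860 °C.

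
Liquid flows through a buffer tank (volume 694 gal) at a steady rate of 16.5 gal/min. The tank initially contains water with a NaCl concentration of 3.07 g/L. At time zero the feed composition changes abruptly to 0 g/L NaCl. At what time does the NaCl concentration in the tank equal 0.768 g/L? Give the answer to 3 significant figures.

Species balance on the tank: V dC/dt = Q(C_in − C), so τ = V/Q = 42.061 min.
C(t) = C_in + (C₀ − C_in) e^(−t/τ). Set C = 0.768 and solve for t:
e^(−t/τ) = (C − C_in)/(C₀ − C_in) = (0.768 − 0)/(3.07 − 0) = 0.25016
t = −τ ln(…) = 42.061 × 1.3856 = 58.281 min.

58.3 min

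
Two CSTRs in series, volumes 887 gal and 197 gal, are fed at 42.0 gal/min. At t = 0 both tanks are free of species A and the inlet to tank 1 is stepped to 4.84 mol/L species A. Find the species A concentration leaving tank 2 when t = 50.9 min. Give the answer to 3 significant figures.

Each tank obeys Vᵢ dCᵢ/dt = Q(Cᵢ₋₁ − Cᵢ), so τᵢ = Vᵢ/Q.
τ₁ = 887/42.0 = 21.119 min; τ₂ = 197/42.0 = 4.6905 min.
Tank 1: C₁ = C_in(1 − e^(−t/τ₁)). Tank 2 (τ₁ ≠ τ₂): C₂ = C_in[1 − (τ₁ e^(−t/τ₁) − τ₂ e^(−t/τ₂))/(τ₁ − τ₂)].
At t = 50.9: e^(−t/τ₁) = 0.089802, e^(−t/τ₂) = 1.9370e-05.
C₂ = 4.84·[1 − (21.119·0.089802 − 4.6905·1.9370e-05)/(16.429)] = 4.84·0.88456 = 4.2813 mol/L.

4.28 mol/L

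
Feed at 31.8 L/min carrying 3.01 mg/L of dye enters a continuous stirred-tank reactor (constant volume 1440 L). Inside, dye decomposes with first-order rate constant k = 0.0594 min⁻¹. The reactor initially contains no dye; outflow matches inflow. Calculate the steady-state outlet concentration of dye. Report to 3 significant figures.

0.816 mg/L

Accumulation = in − out − consumed: V dC/dt = Q C_in − Q C − k V C.
Steady state (dC/dt = 0): C_ss = Q C_in/(Q + kV) = C_in/(1 + kV/Q).
C_ss = 31.8·3.01/(31.8 + 0.0594·1440) = 95.718/117.34 = 0.81576 mg/L.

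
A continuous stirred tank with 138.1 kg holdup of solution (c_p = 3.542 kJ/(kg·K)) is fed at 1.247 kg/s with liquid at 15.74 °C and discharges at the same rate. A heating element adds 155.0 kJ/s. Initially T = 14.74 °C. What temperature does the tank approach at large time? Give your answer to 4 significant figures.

Unsteady energy balance on the tank contents: M c_p dT/dt = ṁ c_p (T_in − T) + 155.0.
At steady state dT/dt = 0 ⇒ T_ss = T_in + Q̇/(ṁ c_p) = 15.74 + 155.0/(1.247·3.542) = 50.8327 °C.

50.83 °C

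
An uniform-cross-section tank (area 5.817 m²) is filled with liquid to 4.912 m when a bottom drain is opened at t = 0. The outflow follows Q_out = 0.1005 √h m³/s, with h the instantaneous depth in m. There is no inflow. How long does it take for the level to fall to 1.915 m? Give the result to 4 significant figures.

96.37 s

A dh/dt = −Q_out = −0.1005 √h.
Separate and integrate: 2(√h − √h₀) = −(0.1005/A) t.
t = 2A(√h₀ − √h)/0.1005 = 2·5.817·(√4.912 − √1.915)/0.1005
  = 11.6340 × (2.21630 − 1.38384) / 0.1005 = 96.3675 s.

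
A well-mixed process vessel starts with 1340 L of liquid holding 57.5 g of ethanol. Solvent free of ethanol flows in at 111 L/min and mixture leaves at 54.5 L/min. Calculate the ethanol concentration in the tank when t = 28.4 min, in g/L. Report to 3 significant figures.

Total volume: dV/dt = Q_in − Q_out = 56.500 L/min, so V(t) = 1340 + 56.500 t and V(28.4) = 2944.6 L.
No ethanol enters, so dm/dt = −Q_out · (m/V).
Separate: dm/m = −Q_out dt/V(t) ⇒ ln(m/m₀) = −(Q_out/(Q_in−Q_out)) ln(V/V₀).
m = m₀ (V₀/V)^(Q_out/(Q_in−Q_out)) = 57.5 × (1340/2944.6)^(0.96460) = 26.906 g.
C = m/V = 26.906/2944.6 = 0.0091374 g/L.

0.00914 g/L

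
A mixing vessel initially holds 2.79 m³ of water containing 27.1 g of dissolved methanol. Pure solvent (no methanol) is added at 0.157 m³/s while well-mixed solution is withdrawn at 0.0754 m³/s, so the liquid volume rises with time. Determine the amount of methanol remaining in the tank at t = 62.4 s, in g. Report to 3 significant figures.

Total volume: dV/dt = Q_in − Q_out = 0.081600 m³/s, so V(t) = 2.79 + 0.081600 t and V(62.4) = 7.8818 m³.
No methanol enters, so dm/dt = −Q_out · (m/V).
dm/m = −Q_out dt/(V₀ + 0.081600 t); integrating gives ln(m/m₀) = −(Q_out/(Q_in−Q_out)) ln(V/V₀).
m = m₀ (V₀/V)^(Q_out/(Q_in−Q_out)) = 27.1 × (2.79/7.8818)^(0.92402) = 10.380 g.

10.4 g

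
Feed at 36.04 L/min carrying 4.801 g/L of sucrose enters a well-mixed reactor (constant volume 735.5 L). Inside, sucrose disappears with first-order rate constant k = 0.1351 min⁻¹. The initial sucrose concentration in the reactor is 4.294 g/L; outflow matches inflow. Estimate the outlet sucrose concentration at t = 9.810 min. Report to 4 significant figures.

1.773 g/L

V dC/dt = Q(C_in − C) − k V C.
This is linear with rate a = Q/V + k = 0.184101 min⁻¹.
C_ss = Q C_in/(Q + kV) = 1.27785 g/L; C(t) = C_ss + (C₀ − C_ss) e^(−a t).
C(9.810) = 1.27785 + (3.01615)·e^(−0.184101·9.810) = 1.27785 + (3.01615)·0.164306 = 1.77342 g/L.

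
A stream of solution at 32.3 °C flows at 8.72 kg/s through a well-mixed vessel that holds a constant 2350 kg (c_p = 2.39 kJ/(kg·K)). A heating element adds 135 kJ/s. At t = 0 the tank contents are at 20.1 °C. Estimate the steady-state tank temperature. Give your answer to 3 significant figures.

M c_p dT/dt = ṁ c_p (T_in − T) + Q̇.
At steady state dT/dt = 0 ⇒ T_ss = T_in + Q̇/(ṁ c_p) = 32.3 + 135/(8.72·2.39) = 38.778 °C.

38.8 °C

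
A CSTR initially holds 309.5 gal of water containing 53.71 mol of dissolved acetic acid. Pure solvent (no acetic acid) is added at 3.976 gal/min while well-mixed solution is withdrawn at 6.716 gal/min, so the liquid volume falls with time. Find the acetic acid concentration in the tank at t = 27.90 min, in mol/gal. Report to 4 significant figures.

Total volume: dV/dt = Q_in − Q_out = -2.74000 gal/min, so V(t) = 309.5 − 2.74000 t and V(27.90) = 233.054 gal.
Species balance (pure solvent in): dm/dt = −Q_out · m/V(t).
Separate: dm/m = −Q_out dt/V(t) ⇒ ln(m/m₀) = −(Q_out/(Q_in−Q_out)) ln(V/V₀).
m = m₀ (V₀/V)^(Q_out/(Q_in−Q_out)) = 53.71 × (309.5/233.054)^(-2.45109) = 26.7960 mol.
C = m/V = 26.7960/233.054 = 0.114978 mol/gal.

0.1150 mol/gal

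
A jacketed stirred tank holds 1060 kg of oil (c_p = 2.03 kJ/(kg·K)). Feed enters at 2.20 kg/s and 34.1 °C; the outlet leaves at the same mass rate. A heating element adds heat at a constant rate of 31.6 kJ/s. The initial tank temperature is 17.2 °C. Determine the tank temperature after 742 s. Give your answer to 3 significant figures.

36.0 °C

M c_p dT/dt = ṁ c_p (T_in − T) + Q̇.
Rearrange: dT/dt = (T_ss − T)/τ with τ = M/ṁ = 481.82 s and T_ss = T_in + Q̇/(ṁ c_p) = 41.176 °C.
This is linear first-order; T(t) = T_ss + (T₀ − T_ss) e^(−t/τ).
T(742) = 41.176 + (-23.976)·e^(−742/481.82) = 41.176 + (-23.976)·0.21438 = 36.036 °C.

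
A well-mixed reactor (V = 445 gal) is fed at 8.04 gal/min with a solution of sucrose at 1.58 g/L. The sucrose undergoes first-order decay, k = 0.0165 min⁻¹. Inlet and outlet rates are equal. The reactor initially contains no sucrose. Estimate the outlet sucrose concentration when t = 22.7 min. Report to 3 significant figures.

0.449 g/L

V dC/dt = Q(C_in − C) − k V C.
This is linear with rate a = Q/V + k = 0.034567 min⁻¹.
C_ss = Q C_in/(Q + kV) = 0.82582 g/L; C(t) = C_ss + (C₀ − C_ss) e^(−a t).
C(22.7) = 0.82582 + (-0.82582)·e^(−0.034567·22.7) = 0.82582 + (-0.82582)·0.45627 = 0.44903 g/L.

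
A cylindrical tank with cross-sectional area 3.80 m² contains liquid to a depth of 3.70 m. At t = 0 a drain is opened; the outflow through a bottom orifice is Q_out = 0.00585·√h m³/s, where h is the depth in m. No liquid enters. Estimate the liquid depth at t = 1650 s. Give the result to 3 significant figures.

0.427 m

With no inflow, A dh/dt = −0.00585 √h.
∫ h^(−1/2) dh = −(0.00585/A) ∫ dt, giving 2√h = 2√h₀ − (0.00585/A) t.
√h = √3.70 − 0.00585·1650/(2·3.80) = 1.9235 − 1.2701 = 0.65347.
h = 0.65347² = 0.42703 m.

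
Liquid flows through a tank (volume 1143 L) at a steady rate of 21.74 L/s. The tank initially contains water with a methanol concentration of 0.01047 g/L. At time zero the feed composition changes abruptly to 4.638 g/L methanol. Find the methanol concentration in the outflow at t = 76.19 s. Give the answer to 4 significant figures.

3.552 g/L

Mass balance on the solute (V constant): V dC/dt = Q(C_in − C).
Rewrite as dC/dt + C/τ = C_in/τ, τ = V/Q = 52.5759 s.
Integrating: C(t) = C_in + (C₀ − C_in) e^(−t/τ).
C(76.19) = 4.638 + (0.01047 − 4.638)·e^(−76.19/52.5759) = 4.638 + (-4.62753)·0.234771 = 3.55159 g/L.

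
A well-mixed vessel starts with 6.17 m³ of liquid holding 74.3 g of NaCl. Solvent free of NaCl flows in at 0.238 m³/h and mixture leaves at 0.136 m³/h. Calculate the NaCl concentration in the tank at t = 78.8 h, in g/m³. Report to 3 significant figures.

1.72 g/m³

Let m(t) be the amount of NaCl. Volume: V(t) = V₀ + (Q_in − Q_out) t = 6.17 + 0.10200 t; V(78.8) = 14.208 m³.
Solute balance: dm/dt = 0 − Q_out C = −Q_out m/V(t).
Separate: dm/m = −Q_out dt/V(t) ⇒ ln(m/m₀) = −(Q_out/(Q_in−Q_out)) ln(V/V₀).
m = m₀ (V₀/V)^(Q_out/(Q_in−Q_out)) = 74.3 × (6.17/14.208)^(1.3333) = 24.435 g.
C = m/V = 24.435/14.208 = 1.7198 g/m³.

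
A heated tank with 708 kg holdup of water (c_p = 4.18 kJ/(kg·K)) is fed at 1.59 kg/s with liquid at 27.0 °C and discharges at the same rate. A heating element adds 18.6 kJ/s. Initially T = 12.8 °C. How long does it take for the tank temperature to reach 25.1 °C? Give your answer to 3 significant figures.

M c_p dT/dt = ṁ c_p (T_in − T) + Q̇.
τ = M/ṁ = 445.28 s; T_ss = T_in + Q̇/(ṁ c_p) = 29.799 °C.
T(t) = T_ss + (T₀ − T_ss) e^(−t/τ). Set T = 25.1:
e^(−t/τ) = (25.1 − 29.799)/(12.8 − 29.799) = 0.27641
t = −445.28 · ln(0.27641) = 572.58 s.

573 s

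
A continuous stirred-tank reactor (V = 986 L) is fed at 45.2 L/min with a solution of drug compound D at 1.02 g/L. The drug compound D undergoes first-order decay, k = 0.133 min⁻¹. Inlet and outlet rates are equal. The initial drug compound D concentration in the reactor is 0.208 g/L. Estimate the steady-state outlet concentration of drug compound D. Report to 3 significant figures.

V dC/dt = Q(C_in − C) − k V C.
Steady state (dC/dt = 0): C_ss = Q C_in/(Q + kV) = C_in/(1 + kV/Q).
C_ss = 45.2·1.02/(45.2 + 0.133·986) = 46.104/176.34 = 0.26145 g/L.

0.261 g/L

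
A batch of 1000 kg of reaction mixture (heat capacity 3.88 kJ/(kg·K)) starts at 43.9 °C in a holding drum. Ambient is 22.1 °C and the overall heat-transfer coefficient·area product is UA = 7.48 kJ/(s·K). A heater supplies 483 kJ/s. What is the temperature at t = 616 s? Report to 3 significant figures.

Lumped-capacitance energy balance: M c_p dT/dt = UA(T_amb − T) + Q̇.
dT/dt = (T_ss − T)/τ with T_ss = T_amb + Q̇/UA = 22.1 + 483/7.48 = 86.672 °C, τ = M c_p/UA = 1000·3.88/7.48 = 518.72 s.
Solution: T(t) = T_ss + (T₀ − T_ss) e^(−t/τ).
T(616) = 86.672 + (-42.772)·0.30497 = 73.628 °C.

73.6 °C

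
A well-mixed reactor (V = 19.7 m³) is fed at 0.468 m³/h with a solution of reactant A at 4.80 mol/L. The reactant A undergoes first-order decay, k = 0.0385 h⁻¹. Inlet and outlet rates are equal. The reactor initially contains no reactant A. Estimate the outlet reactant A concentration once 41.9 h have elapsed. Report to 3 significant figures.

Accumulation = in − out − consumed: V dC/dt = Q C_in − Q C − k V C.
This is linear with rate a = Q/V + k = 0.062256 h⁻¹.
C_ss = Q C_in/(Q + kV) = 1.8316 mol/L; C(t) = C_ss + (C₀ − C_ss) e^(−a t).
C(41.9) = 1.8316 + (-1.8316)·e^(−0.062256·41.9) = 1.8316 + (-1.8316)·0.073642 = 1.6967 mol/L.

1.70 mol/L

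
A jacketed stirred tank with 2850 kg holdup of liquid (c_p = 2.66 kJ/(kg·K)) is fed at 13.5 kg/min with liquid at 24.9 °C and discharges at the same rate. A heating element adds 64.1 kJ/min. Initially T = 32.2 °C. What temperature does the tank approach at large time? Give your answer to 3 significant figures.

26.7 °C

M c_p dT/dt = ṁ c_p (T_in − T) + Q̇.
At steady state dT/dt = 0 ⇒ T_ss = T_in + Q̇/(ṁ c_p) = 24.9 + 64.1/(13.5·2.66) = 26.685 °C.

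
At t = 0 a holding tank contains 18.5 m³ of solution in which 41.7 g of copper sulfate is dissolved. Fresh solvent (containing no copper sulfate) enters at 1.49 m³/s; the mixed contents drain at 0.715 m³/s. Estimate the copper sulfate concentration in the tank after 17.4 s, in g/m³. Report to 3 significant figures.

Let m(t) be the amount of copper sulfate. Volume: V(t) = V₀ + (Q_in − Q_out) t = 18.5 + 0.77500 t; V(17.4) = 31.985 m³.
No copper sulfate enters, so dm/dt = −Q_out · (m/V).
dm/m = −Q_out dt/(V₀ + 0.77500 t); integrating gives ln(m/m₀) = −(Q_out/(Q_in−Q_out)) ln(V/V₀).
m = m₀ (V₀/V)^(Q_out/(Q_in−Q_out)) = 41.7 × (18.5/31.985)^(0.92258) = 25.163 g.
C = m/V = 25.163/31.985 = 0.78673 g/m³.

0.787 g/m³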